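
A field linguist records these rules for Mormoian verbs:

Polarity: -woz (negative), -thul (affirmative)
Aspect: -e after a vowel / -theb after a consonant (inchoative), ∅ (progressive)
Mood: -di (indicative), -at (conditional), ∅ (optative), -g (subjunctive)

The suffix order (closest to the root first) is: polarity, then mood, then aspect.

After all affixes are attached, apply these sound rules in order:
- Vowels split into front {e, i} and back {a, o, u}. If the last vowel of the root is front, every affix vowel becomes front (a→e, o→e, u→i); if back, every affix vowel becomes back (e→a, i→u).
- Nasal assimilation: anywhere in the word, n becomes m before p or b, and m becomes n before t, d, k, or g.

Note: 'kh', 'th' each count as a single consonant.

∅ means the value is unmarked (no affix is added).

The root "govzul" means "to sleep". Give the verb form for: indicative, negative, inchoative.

Attach polarity negative -woz → govzulwoz.
Attach mood indicative -di → govzulwozdi.
Attach aspect inchoative -e (after vowel 'i') → govzulwozdie.
Apply vowel harmony: govzulwozdie → govzulwozdua.
Nasal assimilation: no change.

govzulwozdua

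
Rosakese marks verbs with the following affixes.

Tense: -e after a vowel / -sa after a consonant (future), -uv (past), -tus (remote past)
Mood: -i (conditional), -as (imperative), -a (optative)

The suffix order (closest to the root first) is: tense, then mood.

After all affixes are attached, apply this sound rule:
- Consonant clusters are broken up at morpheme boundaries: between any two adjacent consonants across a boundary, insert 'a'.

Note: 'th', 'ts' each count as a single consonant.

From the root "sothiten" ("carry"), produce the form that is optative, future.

Attach tense future -sa (after consonant 'n') → sothitensa.
Attach mood optative -a → sothitensaa.
Apply epenthesis: sothitensaa → sothitenasaa.

sothitenasaa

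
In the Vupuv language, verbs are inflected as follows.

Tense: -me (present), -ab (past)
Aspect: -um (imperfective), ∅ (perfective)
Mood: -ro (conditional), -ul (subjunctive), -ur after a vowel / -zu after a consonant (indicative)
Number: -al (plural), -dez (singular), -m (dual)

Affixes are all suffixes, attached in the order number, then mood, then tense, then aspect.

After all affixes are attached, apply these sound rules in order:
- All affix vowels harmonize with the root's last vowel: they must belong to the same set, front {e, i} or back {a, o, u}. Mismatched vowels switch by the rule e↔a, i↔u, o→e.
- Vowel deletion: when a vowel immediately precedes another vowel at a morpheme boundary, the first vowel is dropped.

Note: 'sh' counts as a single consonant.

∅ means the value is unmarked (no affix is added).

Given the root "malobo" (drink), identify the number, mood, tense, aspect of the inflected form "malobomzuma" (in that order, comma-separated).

Segment: malobo-m-zu-me.
number: -m → dual.
mood: -ur/zu → indicative.
tense: -me → present.
aspect: ∅ → perfective.

dual, indicative, present, perfective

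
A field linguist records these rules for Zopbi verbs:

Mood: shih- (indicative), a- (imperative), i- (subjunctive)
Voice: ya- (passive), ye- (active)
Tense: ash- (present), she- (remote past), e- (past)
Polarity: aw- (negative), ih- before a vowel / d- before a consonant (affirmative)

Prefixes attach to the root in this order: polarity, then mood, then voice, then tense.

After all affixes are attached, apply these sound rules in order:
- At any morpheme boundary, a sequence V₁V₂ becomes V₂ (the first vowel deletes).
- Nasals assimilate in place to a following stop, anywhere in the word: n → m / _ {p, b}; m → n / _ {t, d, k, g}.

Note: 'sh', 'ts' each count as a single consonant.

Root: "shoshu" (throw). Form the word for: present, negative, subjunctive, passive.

Attach polarity negative aw- → awshoshu.
Attach mood subjunctive i- → iawshoshu.
Attach voice passive ya- → yaiawshoshu.
Attach tense present ash- → ashyaiawshoshu.
Apply vowel deletion: ashyaiawshoshu → ashyawshoshu.
Nasal assimilation: no change.

ashyawshoshu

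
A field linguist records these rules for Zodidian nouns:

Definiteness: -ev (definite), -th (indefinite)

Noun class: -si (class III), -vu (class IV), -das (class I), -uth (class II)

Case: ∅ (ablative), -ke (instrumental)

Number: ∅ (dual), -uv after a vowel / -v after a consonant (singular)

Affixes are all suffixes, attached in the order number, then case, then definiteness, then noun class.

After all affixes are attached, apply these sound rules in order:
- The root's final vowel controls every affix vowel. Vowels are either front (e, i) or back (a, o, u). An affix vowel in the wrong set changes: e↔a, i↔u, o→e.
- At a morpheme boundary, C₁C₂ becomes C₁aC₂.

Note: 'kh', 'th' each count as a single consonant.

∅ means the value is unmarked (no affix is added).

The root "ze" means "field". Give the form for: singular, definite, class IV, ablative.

Attach number singular -uv (after vowel 'e') → zeuv.
case = ablative: zero marking, form stays zeuv.
Attach definiteness definite -ev → zeuvev.
Attach noun class class IV -vu → zeuvevvu.
Apply vowel harmony: zeuvevvu → zeivevvi.
Apply epenthesis: zeivevvi → zeivevavi.

zeivevavi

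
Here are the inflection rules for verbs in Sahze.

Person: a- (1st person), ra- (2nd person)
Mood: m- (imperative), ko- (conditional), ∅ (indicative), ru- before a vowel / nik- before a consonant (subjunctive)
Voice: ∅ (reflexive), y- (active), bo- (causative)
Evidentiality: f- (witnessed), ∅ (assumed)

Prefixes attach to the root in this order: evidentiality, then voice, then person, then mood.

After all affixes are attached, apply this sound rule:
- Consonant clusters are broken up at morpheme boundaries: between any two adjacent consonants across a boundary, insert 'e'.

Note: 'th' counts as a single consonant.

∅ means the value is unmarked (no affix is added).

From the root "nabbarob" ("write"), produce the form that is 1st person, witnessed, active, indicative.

ayefenabbarob

Attach evidentiality witnessed f- → fnabbarob.
Attach voice active y- → yfnabbarob.
Attach person 1st person a- → ayfnabbarob.
mood = indicative: zero marking, form stays ayfnabbarob.
Apply epenthesis: ayfnabbarob → ayefenabbarob.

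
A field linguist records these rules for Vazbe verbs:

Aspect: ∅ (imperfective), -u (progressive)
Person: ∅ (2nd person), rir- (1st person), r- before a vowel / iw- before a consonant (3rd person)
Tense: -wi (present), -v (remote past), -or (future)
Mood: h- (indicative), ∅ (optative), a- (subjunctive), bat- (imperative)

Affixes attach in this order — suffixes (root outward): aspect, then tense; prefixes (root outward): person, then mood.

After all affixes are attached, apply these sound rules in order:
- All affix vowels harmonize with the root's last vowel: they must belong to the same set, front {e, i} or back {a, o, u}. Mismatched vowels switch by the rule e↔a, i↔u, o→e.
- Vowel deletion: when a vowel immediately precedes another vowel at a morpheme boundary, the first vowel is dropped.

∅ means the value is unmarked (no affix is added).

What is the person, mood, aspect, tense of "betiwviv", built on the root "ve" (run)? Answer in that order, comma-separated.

Segment: bat-iw-ve-u-v.
person: r/iw- → 3rd person.
mood: bat- → imperative.
aspect: -u → progressive.
tense: -v → remote past.

3rd person, imperative, progressive, remote past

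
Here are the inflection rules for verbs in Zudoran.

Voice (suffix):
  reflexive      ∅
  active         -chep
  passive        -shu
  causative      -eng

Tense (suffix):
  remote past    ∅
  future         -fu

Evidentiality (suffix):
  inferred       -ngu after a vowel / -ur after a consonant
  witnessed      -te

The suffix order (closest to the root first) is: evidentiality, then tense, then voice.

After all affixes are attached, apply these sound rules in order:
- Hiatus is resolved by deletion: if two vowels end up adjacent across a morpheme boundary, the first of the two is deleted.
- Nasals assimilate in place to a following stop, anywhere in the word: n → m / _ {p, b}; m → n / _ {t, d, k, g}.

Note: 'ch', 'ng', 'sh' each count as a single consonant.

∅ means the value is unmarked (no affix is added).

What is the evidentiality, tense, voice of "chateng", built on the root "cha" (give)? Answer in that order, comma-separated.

witnessed, remote past, causative

Segment: cha-te-eng.
evidentiality: -te → witnessed.
tense: ∅ → remote past.
voice: -eng → causative.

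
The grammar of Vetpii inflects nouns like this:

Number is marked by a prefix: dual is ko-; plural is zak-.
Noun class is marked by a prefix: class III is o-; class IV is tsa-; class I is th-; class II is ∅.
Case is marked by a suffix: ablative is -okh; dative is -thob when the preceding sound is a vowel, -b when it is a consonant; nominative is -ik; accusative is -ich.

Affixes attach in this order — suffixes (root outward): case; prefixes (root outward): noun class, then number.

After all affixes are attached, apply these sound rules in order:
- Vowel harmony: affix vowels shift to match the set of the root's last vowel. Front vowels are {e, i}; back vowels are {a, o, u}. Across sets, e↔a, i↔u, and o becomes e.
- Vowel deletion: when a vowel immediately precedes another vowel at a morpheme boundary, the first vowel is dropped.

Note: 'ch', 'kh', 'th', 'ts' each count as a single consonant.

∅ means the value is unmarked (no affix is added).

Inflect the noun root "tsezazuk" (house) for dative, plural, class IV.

Attach noun class class IV tsa- → tsatsezazuk.
Attach case dative -b (after consonant 'k') → tsatsezazukb.
Attach number plural zak- → zaktsatsezazukb.
Vowel harmony: no change.
Vowel deletion: no change.

zaktsatsezazukb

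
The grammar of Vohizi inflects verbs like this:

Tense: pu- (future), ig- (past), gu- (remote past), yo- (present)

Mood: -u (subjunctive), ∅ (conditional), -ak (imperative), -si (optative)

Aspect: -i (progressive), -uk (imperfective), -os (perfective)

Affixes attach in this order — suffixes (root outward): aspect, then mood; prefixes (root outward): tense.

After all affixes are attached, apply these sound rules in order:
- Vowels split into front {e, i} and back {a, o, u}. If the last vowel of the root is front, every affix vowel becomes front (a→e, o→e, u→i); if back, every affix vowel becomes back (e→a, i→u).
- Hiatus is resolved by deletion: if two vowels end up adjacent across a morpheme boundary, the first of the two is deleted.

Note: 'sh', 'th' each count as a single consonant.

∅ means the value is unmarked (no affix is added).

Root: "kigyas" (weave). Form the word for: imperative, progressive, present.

yokigyasak

Attach aspect progressive -i → kigyasi.
Attach mood imperative -ak → kigyasiak.
Attach tense present yo- → yokigyasiak.
Apply vowel harmony: yokigyasiak → yokigyasuak.
Apply vowel deletion: yokigyasuak → yokigyasak.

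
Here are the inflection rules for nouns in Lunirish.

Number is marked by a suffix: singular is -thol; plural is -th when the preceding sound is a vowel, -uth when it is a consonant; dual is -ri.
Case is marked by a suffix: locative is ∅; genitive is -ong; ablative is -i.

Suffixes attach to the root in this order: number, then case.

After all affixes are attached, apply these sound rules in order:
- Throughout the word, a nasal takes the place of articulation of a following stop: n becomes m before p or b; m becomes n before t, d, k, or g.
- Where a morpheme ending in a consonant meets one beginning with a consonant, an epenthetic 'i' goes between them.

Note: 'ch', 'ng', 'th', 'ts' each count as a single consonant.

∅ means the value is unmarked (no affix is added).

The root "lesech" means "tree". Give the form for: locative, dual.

lesechiri

Attach number dual -ri → lesechri.
case = locative: zero marking, form stays lesechri.
Nasal assimilation: no change.
Apply epenthesis: lesechri → lesechiri.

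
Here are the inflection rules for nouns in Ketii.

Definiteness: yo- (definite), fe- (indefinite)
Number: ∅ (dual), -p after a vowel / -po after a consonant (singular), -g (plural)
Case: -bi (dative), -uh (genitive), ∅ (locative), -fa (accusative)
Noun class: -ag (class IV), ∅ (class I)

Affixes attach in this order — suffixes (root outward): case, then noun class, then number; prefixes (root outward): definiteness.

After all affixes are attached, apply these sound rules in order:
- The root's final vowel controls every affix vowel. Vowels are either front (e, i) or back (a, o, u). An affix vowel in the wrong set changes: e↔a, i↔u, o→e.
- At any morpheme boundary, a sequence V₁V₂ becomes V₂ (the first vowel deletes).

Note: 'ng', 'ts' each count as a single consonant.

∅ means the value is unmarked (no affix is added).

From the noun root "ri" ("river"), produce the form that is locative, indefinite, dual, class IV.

case = locative: zero marking, form stays ri.
Attach noun class class IV -ag → riag.
Attach definiteness indefinite fe- → feriag.
number = dual: zero marking, form stays feriag.
Apply vowel harmony: feriag → ferieg.
Apply vowel deletion: ferieg → fereg.

fereg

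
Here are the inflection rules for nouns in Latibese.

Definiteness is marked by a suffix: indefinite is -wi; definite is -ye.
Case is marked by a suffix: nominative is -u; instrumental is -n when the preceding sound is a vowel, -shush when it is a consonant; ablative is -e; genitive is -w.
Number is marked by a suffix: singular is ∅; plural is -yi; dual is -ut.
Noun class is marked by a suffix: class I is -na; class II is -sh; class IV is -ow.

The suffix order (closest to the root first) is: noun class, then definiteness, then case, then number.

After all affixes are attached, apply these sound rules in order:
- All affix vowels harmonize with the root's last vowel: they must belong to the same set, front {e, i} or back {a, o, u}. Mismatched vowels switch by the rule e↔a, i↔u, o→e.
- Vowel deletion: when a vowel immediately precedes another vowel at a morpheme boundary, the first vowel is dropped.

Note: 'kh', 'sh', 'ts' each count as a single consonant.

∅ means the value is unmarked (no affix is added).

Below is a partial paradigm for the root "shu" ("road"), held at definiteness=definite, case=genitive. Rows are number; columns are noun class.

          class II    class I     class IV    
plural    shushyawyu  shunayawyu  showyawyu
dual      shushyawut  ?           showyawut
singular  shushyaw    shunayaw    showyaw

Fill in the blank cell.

shunayawut

Attach noun class class I -na → shuna.
Attach definiteness definite -ye → shunaye.
Attach case genitive -w → shunayew.
Attach number dual -ut → shunayewut.
Apply vowel harmony: shunayewut → shunayawut.
Vowel deletion: no change.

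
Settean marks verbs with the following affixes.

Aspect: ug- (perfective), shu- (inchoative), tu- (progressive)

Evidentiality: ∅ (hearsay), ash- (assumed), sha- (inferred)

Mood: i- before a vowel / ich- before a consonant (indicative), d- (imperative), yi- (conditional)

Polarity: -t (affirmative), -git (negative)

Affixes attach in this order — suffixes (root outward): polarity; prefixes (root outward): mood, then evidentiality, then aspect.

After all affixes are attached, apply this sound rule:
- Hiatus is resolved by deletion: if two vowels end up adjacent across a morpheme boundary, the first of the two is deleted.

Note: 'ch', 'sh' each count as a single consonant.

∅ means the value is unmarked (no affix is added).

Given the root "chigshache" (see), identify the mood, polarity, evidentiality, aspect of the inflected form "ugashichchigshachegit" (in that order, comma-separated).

indicative, negative, assumed, perfective

Segment: ug-ash-ich-chigshache-git.
mood: i/ich- → indicative.
polarity: -git → negative.
evidentiality: ash- → assumed.
aspect: ug- → perfective.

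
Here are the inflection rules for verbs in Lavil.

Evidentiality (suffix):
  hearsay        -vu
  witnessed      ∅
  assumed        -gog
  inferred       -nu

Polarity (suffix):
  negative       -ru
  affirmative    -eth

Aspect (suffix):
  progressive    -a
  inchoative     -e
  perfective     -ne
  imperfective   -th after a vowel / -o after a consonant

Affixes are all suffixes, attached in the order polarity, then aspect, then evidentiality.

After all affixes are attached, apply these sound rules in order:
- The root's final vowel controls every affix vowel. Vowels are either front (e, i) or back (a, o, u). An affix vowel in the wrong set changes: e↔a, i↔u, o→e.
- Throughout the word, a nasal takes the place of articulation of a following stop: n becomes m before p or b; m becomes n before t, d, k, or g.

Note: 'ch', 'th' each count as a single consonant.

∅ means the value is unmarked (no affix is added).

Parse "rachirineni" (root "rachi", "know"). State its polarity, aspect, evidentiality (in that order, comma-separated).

negative, perfective, inferred

Segment: rachi-ru-ne-nu.
polarity: -ru → negative.
aspect: -ne → perfective.
evidentiality: -nu → inferred.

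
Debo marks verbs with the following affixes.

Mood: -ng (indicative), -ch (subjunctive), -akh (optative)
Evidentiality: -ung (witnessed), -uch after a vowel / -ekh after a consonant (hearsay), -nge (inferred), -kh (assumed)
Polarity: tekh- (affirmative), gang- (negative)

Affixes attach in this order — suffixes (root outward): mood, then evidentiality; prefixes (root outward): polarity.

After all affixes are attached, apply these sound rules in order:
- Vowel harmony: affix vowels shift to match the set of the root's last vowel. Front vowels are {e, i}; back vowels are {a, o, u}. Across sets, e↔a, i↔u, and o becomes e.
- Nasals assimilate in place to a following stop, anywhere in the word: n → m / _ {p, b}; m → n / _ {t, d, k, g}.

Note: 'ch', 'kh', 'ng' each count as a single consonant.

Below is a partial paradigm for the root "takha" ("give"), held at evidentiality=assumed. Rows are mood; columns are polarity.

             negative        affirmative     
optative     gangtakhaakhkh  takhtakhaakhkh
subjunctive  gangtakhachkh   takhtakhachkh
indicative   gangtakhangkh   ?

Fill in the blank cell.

Attach mood indicative -ng → takhang.
Attach evidentiality assumed -kh → takhangkh.
Attach polarity affirmative tekh- → tekhtakhangkh.
Apply vowel harmony: tekhtakhangkh → takhtakhangkh.
Nasal assimilation: no change.

takhtakhangkh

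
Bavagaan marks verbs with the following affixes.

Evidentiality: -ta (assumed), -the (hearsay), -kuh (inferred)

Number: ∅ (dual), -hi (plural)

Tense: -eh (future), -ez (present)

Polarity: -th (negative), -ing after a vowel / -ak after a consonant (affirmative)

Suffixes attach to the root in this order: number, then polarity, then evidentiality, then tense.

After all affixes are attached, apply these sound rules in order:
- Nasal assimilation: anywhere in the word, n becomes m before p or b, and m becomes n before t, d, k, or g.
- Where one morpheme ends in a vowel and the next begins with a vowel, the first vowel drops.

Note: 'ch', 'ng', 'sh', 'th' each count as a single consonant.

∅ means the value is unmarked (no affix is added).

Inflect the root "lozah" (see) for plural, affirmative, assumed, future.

Attach number plural -hi → lozahhi.
Attach polarity affirmative -ing (after vowel 'i') → lozahhiing.
Attach evidentiality assumed -ta → lozahhiingta.
Attach tense future -eh → lozahhiingtaeh.
Nasal assimilation: no change.
Apply vowel deletion: lozahhiingtaeh → lozahhingteh.

lozahhingteh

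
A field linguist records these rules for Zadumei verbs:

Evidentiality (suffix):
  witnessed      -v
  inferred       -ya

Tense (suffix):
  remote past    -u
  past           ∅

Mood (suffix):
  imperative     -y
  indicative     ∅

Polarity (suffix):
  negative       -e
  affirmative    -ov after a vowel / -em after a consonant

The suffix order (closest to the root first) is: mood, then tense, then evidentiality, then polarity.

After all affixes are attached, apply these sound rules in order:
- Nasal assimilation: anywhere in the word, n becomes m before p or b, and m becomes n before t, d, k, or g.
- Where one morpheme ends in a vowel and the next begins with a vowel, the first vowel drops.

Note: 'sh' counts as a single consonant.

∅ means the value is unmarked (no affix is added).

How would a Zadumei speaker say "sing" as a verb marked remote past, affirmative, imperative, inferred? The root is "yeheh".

Attach mood imperative -y → yehehy.
Attach tense remote past -u → yehehyu.
Attach evidentiality inferred -ya → yehehyuya.
Attach polarity affirmative -ov (after vowel 'a') → yehehyuyaov.
Nasal assimilation: no change.
Apply vowel deletion: yehehyuyaov → yehehyuyov.

yehehyuyov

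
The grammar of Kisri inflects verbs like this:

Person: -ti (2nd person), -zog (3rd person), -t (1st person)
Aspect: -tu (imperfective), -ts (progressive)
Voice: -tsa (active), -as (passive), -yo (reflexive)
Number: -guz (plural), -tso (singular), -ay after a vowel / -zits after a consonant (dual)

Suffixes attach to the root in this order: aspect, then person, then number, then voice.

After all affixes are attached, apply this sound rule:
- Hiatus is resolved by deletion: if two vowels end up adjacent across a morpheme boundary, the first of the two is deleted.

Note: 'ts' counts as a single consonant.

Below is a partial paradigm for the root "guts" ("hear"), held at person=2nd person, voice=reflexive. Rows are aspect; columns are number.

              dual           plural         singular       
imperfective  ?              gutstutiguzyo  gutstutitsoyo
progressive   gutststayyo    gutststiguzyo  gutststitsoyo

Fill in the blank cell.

gutstutayyo

Attach aspect imperfective -tu → gutstu.
Attach person 2nd person -ti → gutstuti.
Attach number dual -ay (after vowel 'i') → gutstutiay.
Attach voice reflexive -yo → gutstutiayyo.
Apply vowel deletion: gutstutiayyo → gutstutayyo.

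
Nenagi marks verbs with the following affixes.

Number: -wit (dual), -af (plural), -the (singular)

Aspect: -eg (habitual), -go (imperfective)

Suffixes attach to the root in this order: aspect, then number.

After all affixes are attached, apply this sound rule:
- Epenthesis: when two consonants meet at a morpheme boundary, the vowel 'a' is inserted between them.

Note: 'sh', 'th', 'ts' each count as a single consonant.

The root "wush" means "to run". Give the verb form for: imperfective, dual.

wushagowit

Attach aspect imperfective -go → wushgo.
Attach number dual -wit → wushgowit.
Apply epenthesis: wushgowit → wushagowit.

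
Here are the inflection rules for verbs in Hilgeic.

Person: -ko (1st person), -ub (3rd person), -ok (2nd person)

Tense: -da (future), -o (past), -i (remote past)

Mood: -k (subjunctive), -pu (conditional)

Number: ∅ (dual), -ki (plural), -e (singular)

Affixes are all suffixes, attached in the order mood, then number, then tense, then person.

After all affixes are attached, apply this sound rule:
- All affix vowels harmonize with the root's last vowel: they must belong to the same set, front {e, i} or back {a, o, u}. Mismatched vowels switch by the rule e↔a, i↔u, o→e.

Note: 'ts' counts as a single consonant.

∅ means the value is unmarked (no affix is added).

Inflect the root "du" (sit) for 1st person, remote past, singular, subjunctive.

dukauko

Attach mood subjunctive -k → duk.
Attach number singular -e → duke.
Attach tense remote past -i → dukei.
Attach person 1st person -ko → dukeiko.
Apply vowel harmony: dukeiko → dukauko.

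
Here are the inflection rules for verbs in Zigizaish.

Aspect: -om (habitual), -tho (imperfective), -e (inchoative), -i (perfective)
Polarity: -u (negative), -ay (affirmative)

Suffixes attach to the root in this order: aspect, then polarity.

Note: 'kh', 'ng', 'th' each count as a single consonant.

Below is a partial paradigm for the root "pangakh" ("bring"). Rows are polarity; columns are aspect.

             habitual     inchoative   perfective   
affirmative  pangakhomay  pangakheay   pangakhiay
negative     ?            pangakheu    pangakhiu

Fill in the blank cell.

Attach aspect habitual -om → pangakhom.
Attach polarity negative -u → pangakhomu.

pangakhomu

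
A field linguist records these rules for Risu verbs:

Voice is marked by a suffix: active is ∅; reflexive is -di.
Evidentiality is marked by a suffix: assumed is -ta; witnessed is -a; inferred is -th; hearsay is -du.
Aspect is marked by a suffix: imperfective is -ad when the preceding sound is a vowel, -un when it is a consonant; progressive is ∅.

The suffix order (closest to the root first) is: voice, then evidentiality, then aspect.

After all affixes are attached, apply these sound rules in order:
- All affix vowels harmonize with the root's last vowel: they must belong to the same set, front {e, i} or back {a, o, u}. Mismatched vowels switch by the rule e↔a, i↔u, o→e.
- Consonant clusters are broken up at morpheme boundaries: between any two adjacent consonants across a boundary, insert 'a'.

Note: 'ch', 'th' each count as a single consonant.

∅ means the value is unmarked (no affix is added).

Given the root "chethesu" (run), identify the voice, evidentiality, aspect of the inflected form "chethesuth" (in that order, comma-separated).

Segment: chethesu-th.
voice: ∅ → active.
evidentiality: -th → inferred.
aspect: ∅ → progressive.

active, inferred, progressive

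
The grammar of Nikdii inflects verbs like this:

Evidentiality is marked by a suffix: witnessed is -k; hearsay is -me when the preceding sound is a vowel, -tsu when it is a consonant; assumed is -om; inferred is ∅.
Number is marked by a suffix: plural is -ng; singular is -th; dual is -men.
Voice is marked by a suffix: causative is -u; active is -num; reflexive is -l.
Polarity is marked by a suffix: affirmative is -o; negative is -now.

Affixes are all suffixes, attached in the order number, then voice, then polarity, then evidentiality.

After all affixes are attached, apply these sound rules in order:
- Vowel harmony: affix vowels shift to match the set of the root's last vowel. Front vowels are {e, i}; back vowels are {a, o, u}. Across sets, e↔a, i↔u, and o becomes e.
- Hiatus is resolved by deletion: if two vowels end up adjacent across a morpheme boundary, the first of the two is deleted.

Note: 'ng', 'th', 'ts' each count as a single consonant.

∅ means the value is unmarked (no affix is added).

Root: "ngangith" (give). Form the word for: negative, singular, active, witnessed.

ngangiththnimnewk

Attach number singular -th → ngangithth.
Attach voice active -num → ngangiththnum.
Attach polarity negative -now → ngangiththnumnow.
Attach evidentiality witnessed -k → ngangiththnumnowk.
Apply vowel harmony: ngangiththnumnowk → ngangiththnimnewk.
Vowel deletion: no change.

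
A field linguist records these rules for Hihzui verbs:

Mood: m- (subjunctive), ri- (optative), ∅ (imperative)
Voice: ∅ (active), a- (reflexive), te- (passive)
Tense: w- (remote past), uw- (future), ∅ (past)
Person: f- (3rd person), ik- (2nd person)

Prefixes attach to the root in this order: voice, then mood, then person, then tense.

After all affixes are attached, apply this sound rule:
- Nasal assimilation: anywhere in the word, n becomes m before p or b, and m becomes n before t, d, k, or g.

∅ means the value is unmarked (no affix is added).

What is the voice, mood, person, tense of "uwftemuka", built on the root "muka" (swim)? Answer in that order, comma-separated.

passive, imperative, 3rd person, future

Segment: uw-f-te-muka.
voice: te- → passive.
mood: ∅ → imperative.
person: f- → 3rd person.
tense: uw- → future.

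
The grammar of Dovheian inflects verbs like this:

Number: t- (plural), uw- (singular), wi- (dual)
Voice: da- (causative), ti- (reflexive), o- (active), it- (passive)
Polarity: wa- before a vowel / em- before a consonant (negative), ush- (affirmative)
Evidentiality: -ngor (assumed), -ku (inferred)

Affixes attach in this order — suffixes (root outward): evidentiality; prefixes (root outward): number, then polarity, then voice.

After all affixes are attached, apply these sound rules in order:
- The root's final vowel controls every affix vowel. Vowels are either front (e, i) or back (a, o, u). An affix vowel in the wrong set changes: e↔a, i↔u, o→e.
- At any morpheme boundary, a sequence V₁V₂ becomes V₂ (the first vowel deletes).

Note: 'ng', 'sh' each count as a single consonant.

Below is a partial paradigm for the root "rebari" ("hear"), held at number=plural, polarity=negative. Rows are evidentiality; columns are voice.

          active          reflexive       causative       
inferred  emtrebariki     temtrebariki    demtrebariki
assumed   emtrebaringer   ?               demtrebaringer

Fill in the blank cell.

temtrebaringer

Attach number plural t- → trebari.
Attach polarity negative em- (before consonant 't') → emtrebari.
Attach voice reflexive ti- → tiemtrebari.
Attach evidentiality assumed -ngor → tiemtrebaringor.
Apply vowel harmony: tiemtrebaringor → tiemtrebaringer.
Apply vowel deletion: tiemtrebaringer → temtrebaringer.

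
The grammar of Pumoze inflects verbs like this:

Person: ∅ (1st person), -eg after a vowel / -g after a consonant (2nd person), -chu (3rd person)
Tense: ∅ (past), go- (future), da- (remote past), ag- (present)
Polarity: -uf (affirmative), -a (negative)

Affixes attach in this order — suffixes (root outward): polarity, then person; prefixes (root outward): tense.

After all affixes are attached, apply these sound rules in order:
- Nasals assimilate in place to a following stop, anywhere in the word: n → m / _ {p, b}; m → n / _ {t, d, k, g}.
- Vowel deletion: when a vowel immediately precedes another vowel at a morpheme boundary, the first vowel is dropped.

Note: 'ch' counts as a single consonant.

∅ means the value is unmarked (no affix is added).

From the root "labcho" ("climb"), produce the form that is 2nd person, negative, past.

labcheg

Attach polarity negative -a → labchoa.
tense = past: zero marking, form stays labchoa.
Attach person 2nd person -eg (after vowel 'a') → labchoaeg.
Nasal assimilation: no change.
Apply vowel deletion: labchoaeg → labcheg.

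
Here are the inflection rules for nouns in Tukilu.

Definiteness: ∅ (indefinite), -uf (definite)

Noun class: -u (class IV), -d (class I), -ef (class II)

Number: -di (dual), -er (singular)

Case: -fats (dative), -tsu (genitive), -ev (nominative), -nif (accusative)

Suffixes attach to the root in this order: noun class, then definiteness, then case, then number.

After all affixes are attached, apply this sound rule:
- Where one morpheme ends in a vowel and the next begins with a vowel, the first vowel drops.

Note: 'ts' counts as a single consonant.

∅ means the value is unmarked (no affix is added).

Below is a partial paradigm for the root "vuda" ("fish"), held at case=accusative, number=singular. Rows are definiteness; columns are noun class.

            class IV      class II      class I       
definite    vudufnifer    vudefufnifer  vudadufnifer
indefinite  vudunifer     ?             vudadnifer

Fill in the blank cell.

Attach noun class class II -ef → vudaef.
definiteness = indefinite: zero marking, form stays vudaef.
Attach case accusative -nif → vudaefnif.
Attach number singular -er → vudaefnifer.
Apply vowel deletion: vudaefnifer → vudefnifer.

vudefnifer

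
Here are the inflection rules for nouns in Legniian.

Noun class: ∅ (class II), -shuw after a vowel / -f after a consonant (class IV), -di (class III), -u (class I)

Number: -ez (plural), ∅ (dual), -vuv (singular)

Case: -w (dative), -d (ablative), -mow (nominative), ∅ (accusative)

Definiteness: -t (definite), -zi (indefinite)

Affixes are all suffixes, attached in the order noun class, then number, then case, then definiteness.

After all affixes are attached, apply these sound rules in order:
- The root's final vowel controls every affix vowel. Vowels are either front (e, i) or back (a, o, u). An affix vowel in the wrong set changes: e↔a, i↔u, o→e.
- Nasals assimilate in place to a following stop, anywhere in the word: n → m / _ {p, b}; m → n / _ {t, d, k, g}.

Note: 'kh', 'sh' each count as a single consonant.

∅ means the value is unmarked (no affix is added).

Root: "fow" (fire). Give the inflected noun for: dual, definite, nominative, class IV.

fowfmowt

Attach noun class class IV -f (after consonant 'w') → fowf.
number = dual: zero marking, form stays fowf.
Attach case nominative -mow → fowfmow.
Attach definiteness definite -t → fowfmowt.
Vowel harmony: no change.
Nasal assimilation: no change.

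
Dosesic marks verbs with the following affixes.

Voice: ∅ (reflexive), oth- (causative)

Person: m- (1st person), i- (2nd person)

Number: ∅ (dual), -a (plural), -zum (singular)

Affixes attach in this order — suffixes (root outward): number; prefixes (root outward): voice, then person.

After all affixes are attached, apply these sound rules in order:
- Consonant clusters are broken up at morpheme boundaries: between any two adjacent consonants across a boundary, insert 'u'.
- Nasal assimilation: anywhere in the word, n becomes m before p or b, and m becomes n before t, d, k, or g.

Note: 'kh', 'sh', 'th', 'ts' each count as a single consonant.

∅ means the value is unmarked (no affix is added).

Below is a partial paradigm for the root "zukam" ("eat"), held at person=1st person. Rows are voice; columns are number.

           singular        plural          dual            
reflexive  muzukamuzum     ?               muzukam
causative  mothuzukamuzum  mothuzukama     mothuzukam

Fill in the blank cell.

muzukama

Attach number plural -a → zukama.
voice = reflexive: zero marking, form stays zukama.
Attach person 1st person m- → mzukama.
Apply epenthesis: mzukama → muzukama.
Nasal assimilation: no change.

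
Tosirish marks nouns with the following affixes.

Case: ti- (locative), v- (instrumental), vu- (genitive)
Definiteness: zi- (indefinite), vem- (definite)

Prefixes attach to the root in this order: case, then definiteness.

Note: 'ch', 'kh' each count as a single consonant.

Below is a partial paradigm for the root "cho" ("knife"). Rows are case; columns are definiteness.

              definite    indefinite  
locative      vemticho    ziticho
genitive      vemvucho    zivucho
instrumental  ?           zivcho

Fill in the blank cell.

Attach case instrumental v- → vcho.
Attach definiteness definite vem- → vemvcho.

vemvcho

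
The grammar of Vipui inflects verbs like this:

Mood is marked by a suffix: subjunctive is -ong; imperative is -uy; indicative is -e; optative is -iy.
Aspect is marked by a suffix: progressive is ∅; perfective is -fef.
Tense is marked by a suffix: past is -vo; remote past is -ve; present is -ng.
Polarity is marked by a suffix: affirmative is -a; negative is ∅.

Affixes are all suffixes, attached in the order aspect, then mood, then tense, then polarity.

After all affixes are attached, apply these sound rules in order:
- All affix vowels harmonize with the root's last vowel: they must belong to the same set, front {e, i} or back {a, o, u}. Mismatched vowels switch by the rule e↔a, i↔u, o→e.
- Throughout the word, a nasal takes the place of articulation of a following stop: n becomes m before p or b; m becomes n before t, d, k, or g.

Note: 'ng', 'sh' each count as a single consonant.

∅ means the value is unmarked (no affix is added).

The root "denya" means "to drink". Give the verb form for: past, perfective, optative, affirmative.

Attach aspect perfective -fef → denyafef.
Attach mood optative -iy → denyafefiy.
Attach tense past -vo → denyafefiyvo.
Attach polarity affirmative -a → denyafefiyvoa.
Apply vowel harmony: denyafefiyvoa → denyafafuyvoa.
Nasal assimilation: no change.

denyafafuyvoa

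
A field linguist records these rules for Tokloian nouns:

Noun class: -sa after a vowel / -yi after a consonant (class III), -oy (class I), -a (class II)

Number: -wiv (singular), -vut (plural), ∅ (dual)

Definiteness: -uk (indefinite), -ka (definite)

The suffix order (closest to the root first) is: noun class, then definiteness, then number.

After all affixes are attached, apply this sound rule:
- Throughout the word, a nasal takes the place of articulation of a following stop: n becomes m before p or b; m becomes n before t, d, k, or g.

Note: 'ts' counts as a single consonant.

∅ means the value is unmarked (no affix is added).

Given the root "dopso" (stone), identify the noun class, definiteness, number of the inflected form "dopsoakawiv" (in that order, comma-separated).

Segment: dopso-a-ka-wiv.
noun class: -a → class II.
definiteness: -ka → definite.
number: -wiv → singular.

class II, definite, singular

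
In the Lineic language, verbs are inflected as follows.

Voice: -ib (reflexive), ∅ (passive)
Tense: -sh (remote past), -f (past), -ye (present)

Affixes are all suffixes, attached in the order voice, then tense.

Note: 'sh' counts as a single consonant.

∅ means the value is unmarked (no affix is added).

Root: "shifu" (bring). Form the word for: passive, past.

shifuf

voice = passive: zero marking, form stays shifu.
Attach tense past -f → shifuf.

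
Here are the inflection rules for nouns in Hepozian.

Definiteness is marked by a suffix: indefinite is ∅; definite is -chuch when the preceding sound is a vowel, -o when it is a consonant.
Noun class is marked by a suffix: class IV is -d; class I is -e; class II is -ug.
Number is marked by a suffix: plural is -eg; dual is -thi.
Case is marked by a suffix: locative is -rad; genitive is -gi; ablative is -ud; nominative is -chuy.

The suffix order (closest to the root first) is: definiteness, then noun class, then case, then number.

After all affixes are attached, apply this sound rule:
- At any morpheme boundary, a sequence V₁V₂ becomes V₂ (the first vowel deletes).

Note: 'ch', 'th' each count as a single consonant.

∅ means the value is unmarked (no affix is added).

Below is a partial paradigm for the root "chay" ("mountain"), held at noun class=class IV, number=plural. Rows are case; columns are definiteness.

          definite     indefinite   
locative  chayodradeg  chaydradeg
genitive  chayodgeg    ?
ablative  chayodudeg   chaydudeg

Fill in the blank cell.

definiteness = indefinite: zero marking, form stays chay.
Attach noun class class IV -d → chayd.
Attach case genitive -gi → chaydgi.
Attach number plural -eg → chaydgieg.
Apply vowel deletion: chaydgieg → chaydgeg.

chaydgeg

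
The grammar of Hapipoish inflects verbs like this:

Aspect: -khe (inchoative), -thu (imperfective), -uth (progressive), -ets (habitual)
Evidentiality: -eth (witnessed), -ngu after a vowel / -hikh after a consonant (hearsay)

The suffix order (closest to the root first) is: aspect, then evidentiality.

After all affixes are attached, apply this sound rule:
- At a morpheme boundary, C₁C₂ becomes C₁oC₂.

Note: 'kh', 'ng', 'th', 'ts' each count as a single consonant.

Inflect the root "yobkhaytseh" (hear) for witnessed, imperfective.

yobkhaytsehothueth

Attach aspect imperfective -thu → yobkhaytsehthu.
Attach evidentiality witnessed -eth → yobkhaytsehthueth.
Apply epenthesis: yobkhaytsehthueth → yobkhaytsehothueth.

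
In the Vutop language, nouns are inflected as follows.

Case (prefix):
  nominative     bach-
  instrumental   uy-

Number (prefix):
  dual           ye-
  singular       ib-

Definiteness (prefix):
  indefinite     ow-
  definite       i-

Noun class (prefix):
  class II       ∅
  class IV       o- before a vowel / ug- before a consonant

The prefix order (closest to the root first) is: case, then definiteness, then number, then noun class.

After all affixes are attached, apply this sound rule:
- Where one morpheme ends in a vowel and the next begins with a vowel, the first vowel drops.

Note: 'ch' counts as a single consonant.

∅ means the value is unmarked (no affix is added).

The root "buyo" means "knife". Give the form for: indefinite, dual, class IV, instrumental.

Attach case instrumental uy- → uybuyo.
Attach definiteness indefinite ow- → owuybuyo.
Attach number dual ye- → yeowuybuyo.
Attach noun class class IV ug- (before consonant 'y') → ugyeowuybuyo.
Apply vowel deletion: ugyeowuybuyo → ugyowuybuyo.

ugyowuybuyo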